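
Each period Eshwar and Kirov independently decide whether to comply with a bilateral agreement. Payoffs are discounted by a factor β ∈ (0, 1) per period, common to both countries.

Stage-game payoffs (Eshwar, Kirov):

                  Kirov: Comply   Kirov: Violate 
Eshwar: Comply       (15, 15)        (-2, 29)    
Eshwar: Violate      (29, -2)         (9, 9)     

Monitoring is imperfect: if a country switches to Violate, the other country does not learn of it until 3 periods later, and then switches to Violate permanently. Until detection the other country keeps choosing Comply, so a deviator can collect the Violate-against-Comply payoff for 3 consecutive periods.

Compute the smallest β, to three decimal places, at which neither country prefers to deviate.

0.888

Deviating for the 3 undetected periods gains 29−15 = 14 per period over cooperation, then loses 15−9 = 6 per period forever once punishment starts.
Gain: 14(1 + β + … + β^2); loss: 6·β^3/(1−β).
No profitable deviation ⇔ 14(1−β^3) ≤ 6·β^3, i.e. β^3 ≥ 14/(14+6) = 7/10.
Hence β ≥ (7/10)^(1/3) ≈ 0.888.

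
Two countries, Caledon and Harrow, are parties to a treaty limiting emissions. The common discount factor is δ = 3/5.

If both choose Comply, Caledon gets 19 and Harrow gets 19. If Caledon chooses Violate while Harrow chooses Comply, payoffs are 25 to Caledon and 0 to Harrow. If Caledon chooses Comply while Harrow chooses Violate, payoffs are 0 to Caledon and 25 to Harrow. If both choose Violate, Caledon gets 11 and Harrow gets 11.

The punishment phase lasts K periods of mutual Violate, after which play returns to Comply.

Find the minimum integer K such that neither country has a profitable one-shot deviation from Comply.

IC: δ(1−δ^K)/(1−δ) ≥ (25−19)/(19−11) = 3/4.
With δ = 3/5: need 1 − δ^K ≥ 3/4·(1−3/5)/(3/5), i.e. δ^K ≤ 0.5000.
Since (3/5)^1 = 0.6000 and (3/5)^2 = 0.3600, the smallest such K is 2.

2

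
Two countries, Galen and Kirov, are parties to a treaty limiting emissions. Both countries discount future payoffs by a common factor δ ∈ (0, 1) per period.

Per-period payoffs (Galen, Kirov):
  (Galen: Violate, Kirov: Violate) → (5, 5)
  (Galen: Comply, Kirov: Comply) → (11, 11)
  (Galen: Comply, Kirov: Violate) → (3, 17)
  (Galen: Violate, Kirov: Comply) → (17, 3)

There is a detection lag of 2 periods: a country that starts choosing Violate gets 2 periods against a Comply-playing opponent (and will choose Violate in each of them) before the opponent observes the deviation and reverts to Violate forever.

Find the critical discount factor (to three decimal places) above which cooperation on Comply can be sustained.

A deviator earns 17 for 2 periods, then 5 forever; cooperating earns 11 forever. Multiplying the IC by (1−δ):
11 ≥ 17(1−δ^2) + 5δ^2, so 12·δ^2 ≥ 6 and δ^2 ≥ 1/2.
δ ≥ (1/2)^(1/2) ≈ 0.707.

0.707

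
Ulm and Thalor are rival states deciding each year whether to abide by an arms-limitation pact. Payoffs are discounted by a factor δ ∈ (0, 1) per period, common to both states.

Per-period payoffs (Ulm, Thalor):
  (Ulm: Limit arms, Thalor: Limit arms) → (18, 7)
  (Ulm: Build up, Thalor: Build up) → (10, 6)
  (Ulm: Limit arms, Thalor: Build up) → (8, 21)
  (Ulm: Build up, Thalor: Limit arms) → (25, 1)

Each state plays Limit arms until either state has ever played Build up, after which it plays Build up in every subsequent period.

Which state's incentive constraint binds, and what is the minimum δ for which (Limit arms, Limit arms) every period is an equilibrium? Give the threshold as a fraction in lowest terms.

Thalor; δ ≥ 14/15

For Ulm: deviation gain 25−18 = 7, per-period punishment loss 18−10 = 8. IC gives δ ≥ 7/15.
For Thalor: gain 14, loss 1 per period, so δ ≥ 14/15.
The tighter constraint is Thalor's, so cooperation needs δ ≥ 14/15.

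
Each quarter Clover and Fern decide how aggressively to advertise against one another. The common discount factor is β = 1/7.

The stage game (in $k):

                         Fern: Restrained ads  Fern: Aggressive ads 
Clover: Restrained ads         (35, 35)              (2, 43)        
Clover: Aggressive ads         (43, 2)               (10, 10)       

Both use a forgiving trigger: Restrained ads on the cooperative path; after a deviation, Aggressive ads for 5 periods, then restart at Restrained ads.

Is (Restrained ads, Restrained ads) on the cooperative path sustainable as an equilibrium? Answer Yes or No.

No

Comparing payoff streams over the 6 periods until play realigns: cooperate → 35(1+β+…+β^5); deviate → 43 + 10(β+…+β^5).
Cooperation is sustained iff (35−10)(β+…+β^5) ≥ 43−35.
β+…+β^5 = 1/7·(1−(1/7)^5)/(1−1/7) = 0.1667, and (43−35)/(35−10) = 0.3200.
0.1667 < 0.3200, so cooperation is not sustainable.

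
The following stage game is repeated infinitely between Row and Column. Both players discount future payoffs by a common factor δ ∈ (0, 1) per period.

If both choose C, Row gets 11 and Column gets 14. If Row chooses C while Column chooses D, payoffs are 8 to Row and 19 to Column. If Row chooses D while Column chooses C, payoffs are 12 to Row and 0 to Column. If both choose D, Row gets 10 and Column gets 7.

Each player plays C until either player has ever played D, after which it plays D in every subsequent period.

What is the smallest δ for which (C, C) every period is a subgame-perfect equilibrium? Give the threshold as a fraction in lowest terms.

For Row: deviation gain 12−11 = 1, per-period punishment loss 11−10 = 1. IC gives δ ≥ 1/2.
For Column: gain 5, loss 7 per period, so δ ≥ 5/12.
The tighter constraint is Row's, so cooperation needs δ ≥ 1/2.

1/2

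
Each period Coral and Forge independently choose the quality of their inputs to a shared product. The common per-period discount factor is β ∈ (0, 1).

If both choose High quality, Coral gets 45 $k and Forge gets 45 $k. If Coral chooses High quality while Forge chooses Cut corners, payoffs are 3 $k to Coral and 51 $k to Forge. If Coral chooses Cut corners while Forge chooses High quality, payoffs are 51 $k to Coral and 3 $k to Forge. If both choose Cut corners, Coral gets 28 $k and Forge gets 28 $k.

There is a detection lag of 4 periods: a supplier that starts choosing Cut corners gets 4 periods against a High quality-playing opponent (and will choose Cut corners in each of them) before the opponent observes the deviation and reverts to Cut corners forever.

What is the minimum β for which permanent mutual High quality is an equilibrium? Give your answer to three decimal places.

0.715

The best deviation is to choose Cut corners for all 4 undetected periods, earning 51 each, then 28 forever once detected.
Deviation value: 51(1−β^4)/(1−β) + 28β^4/(1−β); cooperation value: 45/(1−β).
IC: 45 ≥ 51(1−β^4) + 28β^4 = 51 − 23β^4.
So β^4 ≥ 6/23, giving β ≥ (6/23)^(1/4) ≈ 0.715.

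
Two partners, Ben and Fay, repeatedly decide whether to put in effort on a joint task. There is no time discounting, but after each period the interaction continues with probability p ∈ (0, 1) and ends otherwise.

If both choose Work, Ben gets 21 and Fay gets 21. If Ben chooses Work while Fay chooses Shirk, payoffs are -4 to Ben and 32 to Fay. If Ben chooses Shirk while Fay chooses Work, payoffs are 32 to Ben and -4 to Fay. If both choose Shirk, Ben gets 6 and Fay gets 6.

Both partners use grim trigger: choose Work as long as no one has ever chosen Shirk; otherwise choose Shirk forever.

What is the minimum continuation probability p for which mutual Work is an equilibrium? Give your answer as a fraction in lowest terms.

11/26

Expected cooperation value is 21 + p·21 + p²·21 + … = 21/(1−p); deviation gives 32 + p·6/(1−p).
21 ≥ 32(1−p) + 6p ⇒ 26p ≥ 11 ⇒ p ≥ 11/26.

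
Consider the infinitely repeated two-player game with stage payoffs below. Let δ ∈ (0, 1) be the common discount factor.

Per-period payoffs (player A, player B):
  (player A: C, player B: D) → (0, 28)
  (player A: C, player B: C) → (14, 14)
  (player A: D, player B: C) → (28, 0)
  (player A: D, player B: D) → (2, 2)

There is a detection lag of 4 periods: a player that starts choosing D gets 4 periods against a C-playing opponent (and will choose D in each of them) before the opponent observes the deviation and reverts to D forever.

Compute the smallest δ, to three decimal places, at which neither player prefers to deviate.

Deviating for the 4 undetected periods gains 28−14 = 14 per period over cooperation, then loses 14−2 = 12 per period forever once punishment starts.
Gain: 14(1 + δ + … + δ^3); loss: 12·δ^4/(1−δ).
No profitable deviation ⇔ 14(1−δ^4) ≤ 12·δ^4, i.e. δ^4 ≥ 14/(14+12) = 7/13.
Hence δ ≥ (7/13)^(1/4) ≈ 0.857.

0.857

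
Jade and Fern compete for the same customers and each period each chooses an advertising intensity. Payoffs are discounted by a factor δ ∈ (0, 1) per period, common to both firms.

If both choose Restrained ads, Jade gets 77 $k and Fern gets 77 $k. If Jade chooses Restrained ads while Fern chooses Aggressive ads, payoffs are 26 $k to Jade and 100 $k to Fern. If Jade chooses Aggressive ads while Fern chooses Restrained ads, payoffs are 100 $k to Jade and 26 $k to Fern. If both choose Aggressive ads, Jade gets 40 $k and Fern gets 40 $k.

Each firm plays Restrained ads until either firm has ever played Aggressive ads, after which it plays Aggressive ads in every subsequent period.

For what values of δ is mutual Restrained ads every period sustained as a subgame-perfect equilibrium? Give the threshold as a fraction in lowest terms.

23/60

77/(1−δ) ≥ 100 + 40δ/(1−δ)
77 ≥ 100 − 60δ
δ ≥ 23/60.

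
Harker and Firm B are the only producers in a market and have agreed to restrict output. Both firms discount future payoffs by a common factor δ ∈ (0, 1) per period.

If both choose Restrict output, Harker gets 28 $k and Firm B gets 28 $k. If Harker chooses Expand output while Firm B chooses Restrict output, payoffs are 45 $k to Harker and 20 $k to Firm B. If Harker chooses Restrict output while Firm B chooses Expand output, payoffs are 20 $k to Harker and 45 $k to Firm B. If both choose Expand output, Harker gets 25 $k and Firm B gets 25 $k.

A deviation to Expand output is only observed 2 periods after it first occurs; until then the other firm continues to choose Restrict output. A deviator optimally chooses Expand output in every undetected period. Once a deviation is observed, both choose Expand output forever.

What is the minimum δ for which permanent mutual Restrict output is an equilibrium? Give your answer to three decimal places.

A deviator earns 45 for 2 periods, then 25 forever; cooperating earns 28 forever. Multiplying the IC by (1−δ):
28 ≥ 45(1−δ^2) + 25δ^2, so 20·δ^2 ≥ 17 and δ^2 ≥ 17/20.
δ ≥ (17/20)^(1/2) ≈ 0.922.

0.922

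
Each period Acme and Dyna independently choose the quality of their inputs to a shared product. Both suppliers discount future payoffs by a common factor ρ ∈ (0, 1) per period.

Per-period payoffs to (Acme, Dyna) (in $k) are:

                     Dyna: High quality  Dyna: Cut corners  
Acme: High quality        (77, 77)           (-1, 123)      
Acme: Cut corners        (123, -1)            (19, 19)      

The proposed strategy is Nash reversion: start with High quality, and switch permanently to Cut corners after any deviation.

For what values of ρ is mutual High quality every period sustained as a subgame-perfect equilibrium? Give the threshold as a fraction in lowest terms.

77/(1−ρ) ≥ 123 + 19ρ/(1−ρ)
77 ≥ 123 − 104ρ
ρ ≥ 46/104 = 23/52.

23/52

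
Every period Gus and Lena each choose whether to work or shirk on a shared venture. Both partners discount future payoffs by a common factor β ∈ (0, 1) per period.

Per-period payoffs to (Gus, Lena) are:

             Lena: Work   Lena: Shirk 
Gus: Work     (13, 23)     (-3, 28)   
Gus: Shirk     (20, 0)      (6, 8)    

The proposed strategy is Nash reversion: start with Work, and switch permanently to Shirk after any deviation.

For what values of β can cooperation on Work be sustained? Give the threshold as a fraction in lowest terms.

1/2

Gus: cooperation gives 13 each period; deviation gives 20 once then 6 forever.
  13/(1−β) ≥ 20 + 6β/(1−β) ⇒ β ≥ 7/14 = 1/2.
Lena: cooperation gives 23 each period; deviation gives 28 once then 8 forever.
  β ≥ 5/20 = 1/4.
Both must hold, so the binding constraint is Gus's: β ≥ 1/2.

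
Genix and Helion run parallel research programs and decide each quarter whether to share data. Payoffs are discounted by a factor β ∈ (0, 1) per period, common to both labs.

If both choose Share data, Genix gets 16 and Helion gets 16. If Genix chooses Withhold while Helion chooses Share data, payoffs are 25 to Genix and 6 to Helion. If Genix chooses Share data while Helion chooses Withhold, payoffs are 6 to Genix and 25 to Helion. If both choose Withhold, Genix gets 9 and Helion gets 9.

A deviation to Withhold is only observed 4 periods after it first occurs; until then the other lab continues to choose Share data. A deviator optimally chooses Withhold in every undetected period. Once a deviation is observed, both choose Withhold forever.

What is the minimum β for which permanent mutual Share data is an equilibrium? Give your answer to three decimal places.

A deviator earns 25 for 4 periods, then 9 forever; cooperating earns 16 forever. Multiplying the IC by (1−β):
16 ≥ 25(1−β^4) + 9β^4, so 16·β^4 ≥ 9 and β^4 ≥ 9/16.
β ≥ (9/16)^(1/4) ≈ 0.866.

0.866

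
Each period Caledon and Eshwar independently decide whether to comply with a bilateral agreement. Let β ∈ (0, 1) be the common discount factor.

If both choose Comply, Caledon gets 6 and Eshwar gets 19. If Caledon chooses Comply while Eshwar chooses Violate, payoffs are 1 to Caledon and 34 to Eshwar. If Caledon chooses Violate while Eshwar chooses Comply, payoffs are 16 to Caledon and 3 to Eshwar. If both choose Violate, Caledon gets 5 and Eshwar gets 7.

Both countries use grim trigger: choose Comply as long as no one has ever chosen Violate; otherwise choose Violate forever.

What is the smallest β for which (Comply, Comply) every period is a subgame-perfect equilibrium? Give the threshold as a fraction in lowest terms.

10/11

For Caledon: deviation gain 16−6 = 10, per-period punishment loss 6−5 = 1. IC gives β ≥ 10/11.
For Eshwar: gain 15, loss 12 per period, so β ≥ 15/27 = 5/9.
The tighter constraint is Caledon's, so cooperation needs β ≥ 10/11.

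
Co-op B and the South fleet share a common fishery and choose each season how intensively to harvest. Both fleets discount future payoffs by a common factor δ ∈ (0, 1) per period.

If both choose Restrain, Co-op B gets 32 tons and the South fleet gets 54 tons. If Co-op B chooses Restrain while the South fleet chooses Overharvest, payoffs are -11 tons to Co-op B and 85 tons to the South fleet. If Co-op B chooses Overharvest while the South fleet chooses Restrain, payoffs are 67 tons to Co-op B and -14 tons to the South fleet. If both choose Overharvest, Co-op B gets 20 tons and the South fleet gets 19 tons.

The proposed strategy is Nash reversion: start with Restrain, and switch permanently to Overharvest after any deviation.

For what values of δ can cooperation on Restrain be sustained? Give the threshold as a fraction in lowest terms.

Co-op B: cooperation gives 32 each period; deviation gives 67 once then 20 forever.
  32/(1−δ) ≥ 67 + 20δ/(1−δ) ⇒ δ ≥ 35/47.
the South fleet: cooperation gives 54 each period; deviation gives 85 once then 19 forever.
  δ ≥ 31/66.
Both must hold, so the binding constraint is Co-op B's: δ ≥ 35/47.

35/47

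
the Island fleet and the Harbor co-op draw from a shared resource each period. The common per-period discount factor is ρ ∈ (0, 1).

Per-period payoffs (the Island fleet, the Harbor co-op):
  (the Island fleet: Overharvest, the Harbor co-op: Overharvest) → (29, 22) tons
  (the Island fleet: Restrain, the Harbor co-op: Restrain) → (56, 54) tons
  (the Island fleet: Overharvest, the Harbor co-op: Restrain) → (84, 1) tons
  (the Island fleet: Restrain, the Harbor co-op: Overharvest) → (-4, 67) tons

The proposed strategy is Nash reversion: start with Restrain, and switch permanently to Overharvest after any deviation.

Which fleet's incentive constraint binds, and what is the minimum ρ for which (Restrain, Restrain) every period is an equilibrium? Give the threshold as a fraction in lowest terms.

the Island fleet: cooperation gives 56 each period; deviation gives 84 once then 29 forever.
  56/(1−ρ) ≥ 84 + 29ρ/(1−ρ) ⇒ ρ ≥ 28/55.
the Harbor co-op: cooperation gives 54 each period; deviation gives 67 once then 22 forever.
  ρ ≥ 13/45.
Both must hold, so the binding constraint is the Island fleet's: ρ ≥ 28/55.

the Island fleet; ρ ≥ 28/55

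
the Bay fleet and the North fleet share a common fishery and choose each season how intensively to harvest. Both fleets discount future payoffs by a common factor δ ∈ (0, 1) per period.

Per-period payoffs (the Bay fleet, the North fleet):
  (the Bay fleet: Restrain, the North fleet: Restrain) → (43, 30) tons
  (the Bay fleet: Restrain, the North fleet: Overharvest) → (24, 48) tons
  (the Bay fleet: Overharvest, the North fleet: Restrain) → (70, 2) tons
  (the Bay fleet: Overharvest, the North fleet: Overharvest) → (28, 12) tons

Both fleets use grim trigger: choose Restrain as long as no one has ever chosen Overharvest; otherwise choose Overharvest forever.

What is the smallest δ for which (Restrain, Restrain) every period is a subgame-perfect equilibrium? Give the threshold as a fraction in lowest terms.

9/14

the Bay fleet's threshold: (70−43)/(70−28) = 9/14.
the North fleet's threshold: (48−30)/(48−12) = 1/2.
9/14 > 1/2, so the Bay fleet binds and δ* = 9/14.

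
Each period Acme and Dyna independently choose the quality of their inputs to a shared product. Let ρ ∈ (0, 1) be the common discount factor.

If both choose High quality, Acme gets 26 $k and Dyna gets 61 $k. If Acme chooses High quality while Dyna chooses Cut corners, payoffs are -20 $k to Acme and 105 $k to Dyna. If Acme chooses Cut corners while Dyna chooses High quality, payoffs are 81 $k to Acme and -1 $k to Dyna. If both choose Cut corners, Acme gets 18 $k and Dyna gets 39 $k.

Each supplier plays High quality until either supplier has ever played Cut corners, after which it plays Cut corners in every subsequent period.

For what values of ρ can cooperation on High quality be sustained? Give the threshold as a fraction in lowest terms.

Acme: cooperation gives 26 each period; deviation gives 81 once then 18 forever.
  26/(1−ρ) ≥ 81 + 18ρ/(1−ρ) ⇒ ρ ≥ 55/63.
Dyna: cooperation gives 61 each period; deviation gives 105 once then 39 forever.
  ρ ≥ 44/66 = 2/3.
Both must hold, so the binding constraint is Acme's: ρ ≥ 55/63.

55/63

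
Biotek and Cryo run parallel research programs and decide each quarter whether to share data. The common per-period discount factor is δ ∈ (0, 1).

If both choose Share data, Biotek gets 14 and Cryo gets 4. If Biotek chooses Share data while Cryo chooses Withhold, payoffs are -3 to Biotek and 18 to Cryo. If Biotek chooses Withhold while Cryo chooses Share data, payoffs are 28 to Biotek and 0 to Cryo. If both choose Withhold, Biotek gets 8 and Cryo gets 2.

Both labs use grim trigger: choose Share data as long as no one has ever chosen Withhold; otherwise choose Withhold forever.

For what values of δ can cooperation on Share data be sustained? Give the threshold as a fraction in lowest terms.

7/8

Biotek's threshold: (28−14)/(28−8) = 7/10.
Cryo's threshold: (18−4)/(18−2) = 7/8.
7/10 < 7/8, so Cryo binds and δ* = 7/8.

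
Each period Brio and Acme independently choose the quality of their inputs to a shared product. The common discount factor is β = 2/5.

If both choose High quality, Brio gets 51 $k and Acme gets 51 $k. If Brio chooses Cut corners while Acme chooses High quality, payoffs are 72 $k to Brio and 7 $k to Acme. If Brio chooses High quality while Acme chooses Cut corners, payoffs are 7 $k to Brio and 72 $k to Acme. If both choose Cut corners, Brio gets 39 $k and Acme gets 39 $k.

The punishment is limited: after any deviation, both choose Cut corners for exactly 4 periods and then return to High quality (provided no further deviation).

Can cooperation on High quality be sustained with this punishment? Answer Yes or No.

No

IC: β+…+β^4 ≥ (72−51)/(51−39) = 7/4.
At β = 2/5: partial sum = 0.6496 < 1.7500. Cooperation not sustainable.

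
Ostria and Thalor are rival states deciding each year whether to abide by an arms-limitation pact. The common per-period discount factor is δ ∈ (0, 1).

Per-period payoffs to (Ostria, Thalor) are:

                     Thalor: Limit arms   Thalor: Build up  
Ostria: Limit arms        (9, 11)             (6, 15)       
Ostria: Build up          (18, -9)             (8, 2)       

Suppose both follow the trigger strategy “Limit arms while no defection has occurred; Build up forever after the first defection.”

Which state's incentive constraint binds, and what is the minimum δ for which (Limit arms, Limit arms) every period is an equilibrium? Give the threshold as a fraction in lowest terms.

Ostria; δ ≥ 9/10

For Ostria: deviation gain 18−9 = 9, per-period punishment loss 9−8 = 1. IC gives δ ≥ 9/10.
For Thalor: gain 4, loss 9 per period, so δ ≥ 4/13.
The tighter constraint is Ostria's, so cooperation needs δ ≥ 9/10.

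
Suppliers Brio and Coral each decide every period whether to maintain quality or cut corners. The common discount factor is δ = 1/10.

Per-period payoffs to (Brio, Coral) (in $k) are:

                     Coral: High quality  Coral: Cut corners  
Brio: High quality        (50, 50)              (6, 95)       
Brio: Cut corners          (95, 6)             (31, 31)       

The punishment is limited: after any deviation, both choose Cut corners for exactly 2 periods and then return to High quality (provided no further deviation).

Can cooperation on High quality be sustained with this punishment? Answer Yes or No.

No

IC: δ+…+δ^2 ≥ (95−50)/(50−31) = 45/19.
At δ = 1/10: partial sum = 0.1100 < 2.3684. Cooperation not sustainable.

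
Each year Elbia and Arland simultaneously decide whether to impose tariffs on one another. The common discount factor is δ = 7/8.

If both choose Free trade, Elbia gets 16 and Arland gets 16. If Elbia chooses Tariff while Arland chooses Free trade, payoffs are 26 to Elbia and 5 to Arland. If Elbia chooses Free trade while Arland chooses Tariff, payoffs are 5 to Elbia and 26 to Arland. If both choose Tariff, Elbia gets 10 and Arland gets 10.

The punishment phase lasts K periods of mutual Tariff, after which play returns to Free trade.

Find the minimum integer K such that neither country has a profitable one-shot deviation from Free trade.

Need Σ_{k=1}^{K} δ^k ≥ (26−16)/(16−10) = 1.6667 at δ = 7/8.
At K = 2 the sum is 1.6406 < 1.6667; at K = 3 it is 2.3105 ≥ 1.6667.
So the minimum punishment length is K = 3.

3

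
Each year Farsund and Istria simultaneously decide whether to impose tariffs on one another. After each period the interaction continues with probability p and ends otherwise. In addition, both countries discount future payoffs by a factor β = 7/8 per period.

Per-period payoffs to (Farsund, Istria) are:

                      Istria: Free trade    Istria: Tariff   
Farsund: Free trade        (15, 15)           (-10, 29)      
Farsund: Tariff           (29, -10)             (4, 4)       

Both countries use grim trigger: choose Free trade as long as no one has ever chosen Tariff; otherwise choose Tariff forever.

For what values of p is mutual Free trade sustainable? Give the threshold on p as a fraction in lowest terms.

16/25

Expected continuation weight on next period's payoff is β·p = 7/8·p, which plays the role of the discount factor.
Cooperation requires 7/8·p ≥ (29−15)/(29−4) = 14/25, hence p ≥ 16/25.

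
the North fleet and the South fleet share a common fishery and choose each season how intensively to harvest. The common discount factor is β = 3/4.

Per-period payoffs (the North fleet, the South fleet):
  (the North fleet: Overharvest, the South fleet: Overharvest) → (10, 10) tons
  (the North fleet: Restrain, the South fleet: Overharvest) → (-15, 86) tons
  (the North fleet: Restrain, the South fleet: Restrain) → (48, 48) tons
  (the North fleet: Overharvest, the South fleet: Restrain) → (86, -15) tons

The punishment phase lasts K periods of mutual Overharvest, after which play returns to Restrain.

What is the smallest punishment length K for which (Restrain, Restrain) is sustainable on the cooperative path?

2

Need Σ_{k=1}^{K} β^k ≥ (86−48)/(48−10) = 1.0000 at β = 3/4.
At K = 1 the sum is 0.7500 < 1.0000; at K = 2 it is 1.3125 ≥ 1.0000.
So the minimum punishment length is K = 2.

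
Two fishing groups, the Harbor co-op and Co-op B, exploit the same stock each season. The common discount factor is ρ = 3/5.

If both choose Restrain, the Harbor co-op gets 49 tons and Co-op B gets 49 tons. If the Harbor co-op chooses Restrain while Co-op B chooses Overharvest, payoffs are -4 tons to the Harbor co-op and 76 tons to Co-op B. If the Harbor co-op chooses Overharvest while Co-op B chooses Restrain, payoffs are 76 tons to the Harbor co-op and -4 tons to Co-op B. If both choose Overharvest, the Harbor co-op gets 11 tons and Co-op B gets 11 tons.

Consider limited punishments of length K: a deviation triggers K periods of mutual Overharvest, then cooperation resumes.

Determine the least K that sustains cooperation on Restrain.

2

Need Σ_{k=1}^{K} ρ^k ≥ (76−49)/(49−11) = 0.7105 at ρ = 3/5.
At K = 1 the sum is 0.6000 < 0.7105; at K = 2 it is 0.9600 ≥ 0.7105.
So the minimum punishment length is K = 2.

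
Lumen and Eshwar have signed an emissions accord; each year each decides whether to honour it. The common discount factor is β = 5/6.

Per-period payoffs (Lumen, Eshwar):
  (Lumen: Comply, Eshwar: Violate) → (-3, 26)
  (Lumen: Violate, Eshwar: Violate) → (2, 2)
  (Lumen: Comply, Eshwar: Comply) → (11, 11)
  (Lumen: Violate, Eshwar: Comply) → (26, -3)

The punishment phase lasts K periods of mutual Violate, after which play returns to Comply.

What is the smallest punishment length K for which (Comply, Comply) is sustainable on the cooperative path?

3

No profitable deviation requires (11−2)(β+…+β^K) ≥ 26−11, i.e. β+…+β^K ≥ 5/3 ≈ 1.6667.
With β = 5/6, the partial sums are K=1: 0.8333, K=2: 1.5278, K=3: 2.1065.
K = 3 is the first length at which the sum reaches 1.6667.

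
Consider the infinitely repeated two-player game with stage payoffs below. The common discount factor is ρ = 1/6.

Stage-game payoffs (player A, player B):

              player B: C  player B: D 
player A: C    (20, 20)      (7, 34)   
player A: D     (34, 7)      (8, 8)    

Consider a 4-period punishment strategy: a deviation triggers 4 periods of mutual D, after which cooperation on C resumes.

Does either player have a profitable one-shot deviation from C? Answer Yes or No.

Yes

A one-shot deviation gives 34 now, then 8 for 4 periods, then back to 20.
Gain from deviating: (34−20) today; loss: (20−8) in each of the next 4 periods.
No-deviation condition: (20−8)(ρ+…+ρ^4) ≥ 34−20, i.e. ρ+…+ρ^4 ≥ 7/6.
At ρ = 1/6: ρ+…+ρ^4 = 0.1998 < 1.1667.
So cooperation is not sustainable.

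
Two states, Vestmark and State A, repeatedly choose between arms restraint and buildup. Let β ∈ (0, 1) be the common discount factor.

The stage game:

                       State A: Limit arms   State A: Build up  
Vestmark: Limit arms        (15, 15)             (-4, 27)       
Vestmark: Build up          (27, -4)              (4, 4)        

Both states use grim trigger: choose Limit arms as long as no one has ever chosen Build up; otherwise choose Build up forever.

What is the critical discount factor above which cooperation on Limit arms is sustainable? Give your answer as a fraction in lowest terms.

Cooperation forever yields 15 each period: 15/(1−β).
Deviating yields 27 once, then 4 forever: 27 + 4β/(1−β).
No profitable deviation requires 15/(1−β) ≥ 27 + 4β/(1−β).
Multiplying by (1−β): 15 ≥ 27(1−β) + 4β = 27 − 23β.
So 23β ≥ 12, i.e. β ≥ 12/23.

12/23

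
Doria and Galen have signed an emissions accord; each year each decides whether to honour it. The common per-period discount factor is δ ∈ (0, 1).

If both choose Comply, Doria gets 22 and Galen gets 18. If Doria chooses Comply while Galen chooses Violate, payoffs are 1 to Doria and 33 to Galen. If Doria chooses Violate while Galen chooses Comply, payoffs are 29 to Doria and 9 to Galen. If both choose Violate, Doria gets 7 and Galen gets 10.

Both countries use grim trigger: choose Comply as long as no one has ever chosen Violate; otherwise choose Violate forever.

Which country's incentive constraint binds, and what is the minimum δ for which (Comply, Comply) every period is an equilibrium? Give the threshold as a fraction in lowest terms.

For Doria: deviation gain 29−22 = 7, per-period punishment loss 22−7 = 15. IC gives δ ≥ 7/22.
For Galen: gain 15, loss 8 per period, so δ ≥ 15/23.
The tighter constraint is Galen's, so cooperation needs δ ≥ 15/23.

Galen; δ ≥ 15/23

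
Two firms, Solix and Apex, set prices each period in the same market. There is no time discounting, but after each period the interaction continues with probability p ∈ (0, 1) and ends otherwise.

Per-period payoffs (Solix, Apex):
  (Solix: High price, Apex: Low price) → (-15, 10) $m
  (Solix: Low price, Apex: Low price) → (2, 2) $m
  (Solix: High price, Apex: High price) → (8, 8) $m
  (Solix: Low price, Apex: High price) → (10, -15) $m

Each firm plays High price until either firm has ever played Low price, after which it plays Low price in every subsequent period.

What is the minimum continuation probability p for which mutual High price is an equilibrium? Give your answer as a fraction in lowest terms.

Expected cooperation value is 8 + p·8 + p²·8 + … = 8/(1−p); deviation gives 10 + p·2/(1−p).
8 ≥ 10(1−p) + 2p ⇒ 8p ≥ 2 ⇒ p ≥ 2/8 = 1/4.

1/4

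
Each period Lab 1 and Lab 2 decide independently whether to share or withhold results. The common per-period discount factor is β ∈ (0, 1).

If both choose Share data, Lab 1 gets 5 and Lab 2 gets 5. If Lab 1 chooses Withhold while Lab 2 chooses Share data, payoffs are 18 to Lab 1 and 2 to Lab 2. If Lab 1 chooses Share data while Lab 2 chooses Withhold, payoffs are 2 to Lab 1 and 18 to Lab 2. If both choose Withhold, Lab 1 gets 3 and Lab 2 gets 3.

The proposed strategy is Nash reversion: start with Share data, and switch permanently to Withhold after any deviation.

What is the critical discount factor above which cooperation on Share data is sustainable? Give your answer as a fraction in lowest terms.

One-period gain from deviating is 18 − 5 = 13. The loss is 5 − 3 = 2 in every subsequent period, with present value 2·β/(1−β).
Deviation is unprofitable when 2·β/(1−β) ≥ 13, i.e. β/(1−β) ≥ 13/2.
Equivalently β ≥ 13/(13+2) = 13/15.

13/15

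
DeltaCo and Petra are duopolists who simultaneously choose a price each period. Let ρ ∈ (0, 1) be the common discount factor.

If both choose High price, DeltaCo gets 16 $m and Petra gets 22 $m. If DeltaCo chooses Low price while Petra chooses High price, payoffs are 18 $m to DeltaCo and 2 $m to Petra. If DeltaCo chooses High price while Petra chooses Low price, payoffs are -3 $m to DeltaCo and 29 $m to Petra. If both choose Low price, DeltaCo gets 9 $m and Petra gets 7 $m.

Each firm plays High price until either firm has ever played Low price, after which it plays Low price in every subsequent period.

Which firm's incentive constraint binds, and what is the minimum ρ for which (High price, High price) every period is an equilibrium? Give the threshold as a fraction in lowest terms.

Petra; ρ ≥ 7/22

For DeltaCo: deviation gain 18−16 = 2, per-period punishment loss 16−9 = 7. IC gives ρ ≥ 2/9.
For Petra: gain 7, loss 15 per period, so ρ ≥ 7/22.
The tighter constraint is Petra's, so cooperation needs ρ ≥ 7/22.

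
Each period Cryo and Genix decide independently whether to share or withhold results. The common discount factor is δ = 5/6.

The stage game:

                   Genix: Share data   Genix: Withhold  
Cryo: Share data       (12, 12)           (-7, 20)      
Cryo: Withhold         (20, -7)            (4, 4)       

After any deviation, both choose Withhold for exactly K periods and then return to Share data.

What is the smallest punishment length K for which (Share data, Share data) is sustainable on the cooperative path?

2

No profitable deviation requires (12−4)(δ+…+δ^K) ≥ 20−12, i.e. δ+…+δ^K ≥ 1 ≈ 1.0000.
With δ = 5/6, the partial sums are K=1: 0.8333, K=2: 1.5278.
K = 2 is the first length at which the sum reaches 1.0000.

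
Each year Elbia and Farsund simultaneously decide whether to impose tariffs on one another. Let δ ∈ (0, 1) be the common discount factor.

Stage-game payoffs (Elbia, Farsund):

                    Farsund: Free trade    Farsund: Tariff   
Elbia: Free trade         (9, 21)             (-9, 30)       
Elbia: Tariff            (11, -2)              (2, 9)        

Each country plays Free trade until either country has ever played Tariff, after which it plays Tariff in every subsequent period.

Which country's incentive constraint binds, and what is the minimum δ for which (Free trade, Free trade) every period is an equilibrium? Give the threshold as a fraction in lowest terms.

Farsund; δ ≥ 3/7

Elbia's threshold: (11−9)/(11−2) = 2/9.
Farsund's threshold: (30−21)/(30−9) = 3/7.
2/9 < 3/7, so Farsund binds and δ* = 3/7.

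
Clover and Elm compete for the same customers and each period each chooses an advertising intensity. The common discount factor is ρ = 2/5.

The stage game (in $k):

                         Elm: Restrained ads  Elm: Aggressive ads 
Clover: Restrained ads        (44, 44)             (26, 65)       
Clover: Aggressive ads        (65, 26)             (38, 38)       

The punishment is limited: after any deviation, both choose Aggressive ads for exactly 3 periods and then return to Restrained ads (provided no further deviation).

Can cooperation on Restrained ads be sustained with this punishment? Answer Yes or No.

No

A one-shot deviation gives 65 now, then 38 for 3 periods, then back to 44.
Gain from deviating: (65−44) today; loss: (44−38) in each of the next 3 periods.
No-deviation condition: (44−38)(ρ+…+ρ^3) ≥ 65−44, i.e. ρ+…+ρ^3 ≥ 7/2.
At ρ = 2/5: ρ+…+ρ^3 = 0.6240 < 3.5000.
So cooperation is not sustainable.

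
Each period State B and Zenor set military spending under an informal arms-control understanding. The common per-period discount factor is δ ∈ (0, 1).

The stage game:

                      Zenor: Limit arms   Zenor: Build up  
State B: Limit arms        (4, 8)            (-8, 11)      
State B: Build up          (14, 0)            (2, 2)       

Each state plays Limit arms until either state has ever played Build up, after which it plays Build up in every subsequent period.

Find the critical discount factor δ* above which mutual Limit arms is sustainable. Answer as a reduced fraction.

State B's threshold: (14−4)/(14−2) = 5/6.
Zenor's threshold: (11−8)/(11−2) = 1/3.
5/6 > 1/3, so State B binds and δ* = 5/6.

5/6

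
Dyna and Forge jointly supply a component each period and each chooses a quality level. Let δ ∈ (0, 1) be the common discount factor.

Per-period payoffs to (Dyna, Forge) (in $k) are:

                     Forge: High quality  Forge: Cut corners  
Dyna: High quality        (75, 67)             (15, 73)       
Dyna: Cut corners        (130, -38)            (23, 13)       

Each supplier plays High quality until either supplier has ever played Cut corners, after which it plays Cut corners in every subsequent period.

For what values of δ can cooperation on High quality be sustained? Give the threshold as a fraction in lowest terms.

55/107

For Dyna: deviation gain 130−75 = 55, per-period punishment loss 75−23 = 52. IC gives δ ≥ 55/107.
For Forge: gain 6, loss 54 per period, so δ ≥ 6/60 = 1/10.
The tighter constraint is Dyna's, so cooperation needs δ ≥ 55/107.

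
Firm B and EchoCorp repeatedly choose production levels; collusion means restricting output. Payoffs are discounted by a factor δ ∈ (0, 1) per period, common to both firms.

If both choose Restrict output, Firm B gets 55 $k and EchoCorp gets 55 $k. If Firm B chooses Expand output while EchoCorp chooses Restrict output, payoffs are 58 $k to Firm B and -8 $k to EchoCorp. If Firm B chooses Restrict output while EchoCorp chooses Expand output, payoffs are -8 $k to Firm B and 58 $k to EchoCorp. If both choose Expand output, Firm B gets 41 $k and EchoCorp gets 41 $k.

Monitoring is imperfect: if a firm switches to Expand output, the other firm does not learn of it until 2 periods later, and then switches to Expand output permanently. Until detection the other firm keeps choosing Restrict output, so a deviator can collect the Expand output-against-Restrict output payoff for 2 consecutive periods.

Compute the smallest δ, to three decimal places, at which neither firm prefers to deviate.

A deviator earns 58 for 2 periods, then 41 forever; cooperating earns 55 forever. Multiplying the IC by (1−δ):
55 ≥ 58(1−δ^2) + 41δ^2, so 17·δ^2 ≥ 3 and δ^2 ≥ 3/17.
δ ≥ (3/17)^(1/2) ≈ 0.420.

0.420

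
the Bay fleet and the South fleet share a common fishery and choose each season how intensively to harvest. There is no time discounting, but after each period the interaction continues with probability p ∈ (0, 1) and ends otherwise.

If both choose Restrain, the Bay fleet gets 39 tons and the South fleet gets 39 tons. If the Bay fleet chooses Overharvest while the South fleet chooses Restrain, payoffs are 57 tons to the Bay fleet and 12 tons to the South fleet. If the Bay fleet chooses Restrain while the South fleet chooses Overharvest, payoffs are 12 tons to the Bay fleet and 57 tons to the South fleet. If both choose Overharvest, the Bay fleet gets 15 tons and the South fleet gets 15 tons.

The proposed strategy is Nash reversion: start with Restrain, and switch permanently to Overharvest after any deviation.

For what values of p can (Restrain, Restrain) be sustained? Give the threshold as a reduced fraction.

3/7

Expected cooperation value is 39 + p·39 + p²·39 + … = 39/(1−p); deviation gives 57 + p·15/(1−p).
39 ≥ 57(1−p) + 15p ⇒ 42p ≥ 18 ⇒ p ≥ 18/42 = 3/7.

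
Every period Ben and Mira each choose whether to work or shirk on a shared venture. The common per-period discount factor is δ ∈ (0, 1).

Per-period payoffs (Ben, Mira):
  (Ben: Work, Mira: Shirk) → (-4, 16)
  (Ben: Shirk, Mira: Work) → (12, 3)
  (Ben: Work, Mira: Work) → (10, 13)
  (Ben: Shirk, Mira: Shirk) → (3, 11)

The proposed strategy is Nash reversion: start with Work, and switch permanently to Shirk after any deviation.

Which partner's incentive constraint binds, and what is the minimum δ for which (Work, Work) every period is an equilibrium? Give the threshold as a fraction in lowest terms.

Ben's threshold: (12−10)/(12−3) = 2/9.
Mira's threshold: (16−13)/(16−11) = 3/5.
2/9 < 3/5, so Mira binds and δ* = 3/5.

Mira; δ ≥ 3/5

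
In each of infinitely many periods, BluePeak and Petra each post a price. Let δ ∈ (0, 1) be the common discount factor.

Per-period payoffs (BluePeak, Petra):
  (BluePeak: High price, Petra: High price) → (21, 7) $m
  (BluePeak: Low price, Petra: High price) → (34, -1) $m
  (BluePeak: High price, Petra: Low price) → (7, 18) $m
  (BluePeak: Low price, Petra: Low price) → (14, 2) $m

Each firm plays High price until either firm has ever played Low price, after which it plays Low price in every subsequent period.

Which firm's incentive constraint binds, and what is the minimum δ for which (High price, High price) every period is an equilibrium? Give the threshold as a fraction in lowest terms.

Petra; δ ≥ 11/16

BluePeak: cooperation gives 21 each period; deviation gives 34 once then 14 forever.
  21/(1−δ) ≥ 34 + 14δ/(1−δ) ⇒ δ ≥ 13/20.
Petra: cooperation gives 7 each period; deviation gives 18 once then 2 forever.
  δ ≥ 11/16.
Both must hold, so the binding constraint is Petra's: δ ≥ 11/16.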